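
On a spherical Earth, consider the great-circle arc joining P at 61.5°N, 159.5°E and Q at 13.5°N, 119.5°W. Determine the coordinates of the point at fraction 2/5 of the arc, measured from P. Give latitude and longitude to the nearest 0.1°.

Write both endpoints as unit vectors p₁, p₂ with components (cos φ cos λ, cos φ sin λ, sin φ).
The central angle between the endpoints is δ = arccos(p₁·p₂) ≈ 1.289 rad (73.9°).
Interpolate at f = 2/5 with slerp weights a = sin((1−f)δ)/sin δ ≈ 0.727, b = sin(fδ)/sin δ ≈ 0.513.
p = a·p₁ + b·p₂ ≈ (-0.571, -0.313, 0.759); φ = arcsin(p_z) ≈ 49.38°, λ = atan2(p_y, p_x) ≈ -151.27°.

≈ 49.4°N, 151.3°W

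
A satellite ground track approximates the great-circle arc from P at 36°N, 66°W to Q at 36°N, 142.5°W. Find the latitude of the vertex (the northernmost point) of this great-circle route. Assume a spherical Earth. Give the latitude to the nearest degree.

≈ 43°N

The great circle lies in the plane with unit normal n̂ = (p₁ × p₂)/|p₁ × p₂|.
Here n̂_z ≈ -0.734; the vertex latitude is φ_max = arccos|n̂_z| ≈ 42.8°.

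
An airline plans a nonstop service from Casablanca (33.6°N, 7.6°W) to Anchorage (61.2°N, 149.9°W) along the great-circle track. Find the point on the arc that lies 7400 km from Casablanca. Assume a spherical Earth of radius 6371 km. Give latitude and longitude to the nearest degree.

≈ (72°N, 127°W)

Write both endpoints as unit vectors p₁, p₂ with components (cos φ cos λ, cos φ sin λ, sin φ).
The central angle between the endpoints is δ = arccos(p₁·p₂) ≈ 1.403 rad (80.4°). The total great-circle distance is δ·R ≈ 1.403 × 6371 ≈ 8936 km, so the target fraction is f = 7400/8936 ≈ 0.828.
Interpolate at f ≈ 0.828 with slerp weights a = sin((1−f)δ)/sin δ ≈ 0.242, b = sin(fδ)/sin δ ≈ 0.931.
p = a·p₁ + b·p₂ ≈ (-0.188, -0.251, 0.949); φ = arcsin(p_z) ≈ 71.70°, λ = atan2(p_y, p_x) ≈ -126.77°.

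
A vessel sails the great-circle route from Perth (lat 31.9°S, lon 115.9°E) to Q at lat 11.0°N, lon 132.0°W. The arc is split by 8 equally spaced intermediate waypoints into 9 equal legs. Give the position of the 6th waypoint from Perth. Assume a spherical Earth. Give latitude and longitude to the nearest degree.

≈ lat 9°S, lon 165°W

The haversine formula gives a central angle δ ≈ 1.998 rad (114.5°) between the endpoints.
Interpolate at f = 6/9 with slerp weights a = sin((1−f)δ)/sin δ ≈ 0.679, b = sin(fδ)/sin δ ≈ 1.068.
p = a·p₁ + b·p₂ ≈ (-0.953, -0.260, -0.155); φ = arcsin(p_z) ≈ -8.92°, λ = atan2(p_y, p_x) ≈ -164.72°.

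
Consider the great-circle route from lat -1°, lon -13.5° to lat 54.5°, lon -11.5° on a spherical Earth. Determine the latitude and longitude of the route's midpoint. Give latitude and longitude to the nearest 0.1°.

Write both endpoints as unit vectors p₁, p₂ with components (cos φ cos λ, cos φ sin λ, sin φ).
The central angle between the endpoints is δ = arccos(p₁·p₂) ≈ 0.969 rad (55.5°).
Interpolate at f = 1/2 with slerp weights a = sin((1−f)δ)/sin δ ≈ 0.565, b = sin(fδ)/sin δ ≈ 0.565.
p = a·p₁ + b·p₂ ≈ (0.871, -0.197, 0.450); φ = arcsin(p_z) ≈ 26.75°, λ = atan2(p_y, p_x) ≈ -12.77°.

≈ lat 26.8°, lon -12.8°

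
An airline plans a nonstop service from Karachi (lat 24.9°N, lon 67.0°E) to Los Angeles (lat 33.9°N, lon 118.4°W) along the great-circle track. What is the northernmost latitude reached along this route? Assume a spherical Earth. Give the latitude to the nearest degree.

The great circle lies in the plane with unit normal n̂ = (p₁ × p₂)/|p₁ × p₂|.
Here n̂_z ≈ +0.083; the vertex latitude is φ_max = arccos|n̂_z| ≈ 85.3°.
Check via Clairaut: cos φ_max = |cos φ₁| · sin C = cos(24.9°)·sin(5.2°) ≈ 0.083, again giving ≈ 85.3°.

≈ 85°N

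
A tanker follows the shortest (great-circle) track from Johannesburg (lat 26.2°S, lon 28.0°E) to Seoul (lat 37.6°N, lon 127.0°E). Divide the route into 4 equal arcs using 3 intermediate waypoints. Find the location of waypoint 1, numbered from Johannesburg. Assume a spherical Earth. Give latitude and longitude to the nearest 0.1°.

Convert each endpoint to a unit vector on the sphere (x = cos φ cos λ, y = cos φ sin λ, z = sin φ).
The central angle between the endpoints is δ = arccos(p₁·p₂) ≈ 1.961 rad (112.4°).
Interpolate at f = 1/4 with slerp weights a = sin((1−f)δ)/sin δ ≈ 1.076, b = sin(fδ)/sin δ ≈ 0.509.
p = a·p₁ + b·p₂ ≈ (0.610, 0.775, -0.164); φ = arcsin(p_z) ≈ -9.46°, λ = atan2(p_y, p_x) ≈ 51.83°.

≈ lat 9.5°S, lon 51.8°E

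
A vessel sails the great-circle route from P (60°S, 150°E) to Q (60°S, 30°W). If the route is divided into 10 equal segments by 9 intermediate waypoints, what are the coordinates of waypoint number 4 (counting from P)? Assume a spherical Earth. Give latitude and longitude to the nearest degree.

≈ (84°S, 150°E)

Write both endpoints as unit vectors p₁, p₂ with components (cos φ cos λ, cos φ sin λ, sin φ).
The central angle between the endpoints is δ = arccos(p₁·p₂) ≈ 1.047 rad (60.0°).
Interpolate at f = 4/10 with slerp weights a = sin((1−f)δ)/sin δ ≈ 0.679, b = sin(fδ)/sin δ ≈ 0.470.
p = a·p₁ + b·p₂ ≈ (-0.091, 0.052, -0.995); φ = arcsin(p_z) ≈ -84.00°, λ = atan2(p_y, p_x) ≈ 150.00°.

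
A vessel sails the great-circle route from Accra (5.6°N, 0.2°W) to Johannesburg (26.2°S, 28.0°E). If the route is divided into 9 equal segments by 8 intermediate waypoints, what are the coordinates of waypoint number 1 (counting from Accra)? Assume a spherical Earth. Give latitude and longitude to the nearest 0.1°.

≈ (2.0°N, 2.8°E)

Convert each endpoint to a unit vector on the sphere (x = cos φ cos λ, y = cos φ sin λ, z = sin φ).
The central angle between the endpoints is δ = arccos(p₁·p₂) ≈ 0.732 rad (41.9°).
Interpolate at f = 1/9 with slerp weights a = sin((1−f)δ)/sin δ ≈ 0.906, b = sin(fδ)/sin δ ≈ 0.122.
p = a·p₁ + b·p₂ ≈ (0.998, 0.048, 0.035); φ = arcsin(p_z) ≈ 1.99°, λ = atan2(p_y, p_x) ≈ 2.76°.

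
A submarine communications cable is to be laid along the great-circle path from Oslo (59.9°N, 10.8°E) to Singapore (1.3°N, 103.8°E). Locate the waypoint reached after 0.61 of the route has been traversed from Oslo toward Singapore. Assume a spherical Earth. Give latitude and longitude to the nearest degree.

≈ 31°N, 84°E

Convert each endpoint to a unit vector on the sphere (x = cos φ cos λ, y = cos φ sin λ, z = sin φ).
The central angle between the endpoints is δ = arccos(p₁·p₂) ≈ 1.577 rad (90.4°).
Interpolate at f = 0.61 with slerp weights a = sin((1−f)δ)/sin δ ≈ 0.577, b = sin(fδ)/sin δ ≈ 0.820.
p = a·p₁ + b·p₂ ≈ (0.089, 0.851, 0.518); φ = arcsin(p_z) ≈ 31.19°, λ = atan2(p_y, p_x) ≈ 84.05°.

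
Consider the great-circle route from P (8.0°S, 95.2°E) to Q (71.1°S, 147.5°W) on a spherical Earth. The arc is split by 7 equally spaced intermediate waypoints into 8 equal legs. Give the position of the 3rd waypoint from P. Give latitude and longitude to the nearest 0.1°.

≈ (40.3°S, 107.4°E)

Write both endpoints as unit vectors p₁, p₂ with components (cos φ cos λ, cos φ sin λ, sin φ).
The central angle between the endpoints is δ = arccos(p₁·p₂) ≈ 1.586 rad (90.9°).
Interpolate at f = 3/8 with slerp weights a = sin((1−f)δ)/sin δ ≈ 0.837, b = sin(fδ)/sin δ ≈ 0.560.
p = a·p₁ + b·p₂ ≈ (-0.228, 0.728, -0.647); φ = arcsin(p_z) ≈ -40.29°, λ = atan2(p_y, p_x) ≈ 107.41°.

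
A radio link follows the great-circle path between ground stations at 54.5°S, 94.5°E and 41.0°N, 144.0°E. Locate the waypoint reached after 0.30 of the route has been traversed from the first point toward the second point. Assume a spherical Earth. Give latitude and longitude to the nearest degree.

The haversine formula gives a central angle δ ≈ 1.823 rad (104.4°) between the endpoints.
Interpolate at f = 0.30 with slerp weights a = sin((1−f)δ)/sin δ ≈ 0.988, b = sin(fδ)/sin δ ≈ 0.537.
p = a·p₁ + b·p₂ ≈ (-0.373, 0.810, -0.452); φ = arcsin(p_z) ≈ -26.88°, λ = atan2(p_y, p_x) ≈ 114.71°.

≈ 27°S, 115°E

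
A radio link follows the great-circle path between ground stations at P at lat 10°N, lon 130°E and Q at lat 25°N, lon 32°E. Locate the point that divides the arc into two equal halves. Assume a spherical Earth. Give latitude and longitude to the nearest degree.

Convert each endpoint to a unit vector on the sphere (x = cos φ cos λ, y = cos φ sin λ, z = sin φ).
The central angle between the endpoints is δ = arccos(p₁·p₂) ≈ 1.622 rad (92.9°).
Interpolate at f = 1/2 with slerp weights a = sin((1−f)δ)/sin δ ≈ 0.726, b = sin(fδ)/sin δ ≈ 0.726.
p = a·p₁ + b·p₂ ≈ (0.098, 0.896, 0.433); φ = arcsin(p_z) ≈ 25.64°, λ = atan2(p_y, p_x) ≈ 83.73°.

≈ lat 26°N, lon 84°E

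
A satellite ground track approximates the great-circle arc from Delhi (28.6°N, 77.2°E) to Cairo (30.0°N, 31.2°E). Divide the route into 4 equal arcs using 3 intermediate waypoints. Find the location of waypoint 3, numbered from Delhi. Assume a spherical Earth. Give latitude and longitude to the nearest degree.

The haversine formula gives a central angle δ ≈ 0.696 rad (39.9°) between the endpoints.
Interpolate at f = 3/4 with slerp weights a = sin((1−f)δ)/sin δ ≈ 0.270, b = sin(fδ)/sin δ ≈ 0.778.
p = a·p₁ + b·p₂ ≈ (0.629, 0.580, 0.518); φ = arcsin(p_z) ≈ 31.20°, λ = atan2(p_y, p_x) ≈ 42.70°.

≈ (31°N, 43°E)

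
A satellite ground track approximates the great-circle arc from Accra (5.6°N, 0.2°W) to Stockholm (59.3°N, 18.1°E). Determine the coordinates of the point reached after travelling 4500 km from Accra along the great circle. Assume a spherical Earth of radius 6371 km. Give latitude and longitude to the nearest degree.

≈ (45°N, 10°E)

Convert each endpoint to a unit vector on the sphere (x = cos φ cos λ, y = cos φ sin λ, z = sin φ).
The central angle between the endpoints is δ = arccos(p₁·p₂) ≈ 0.969 rad (55.5°). The total great-circle distance is δ·R ≈ 0.969 × 6371 ≈ 6172 km, so the target fraction is f = 4500/6172 ≈ 0.729.
Interpolate at f ≈ 0.729 with slerp weights a = sin((1−f)δ)/sin δ ≈ 0.315, b = sin(fδ)/sin δ ≈ 0.787.
p = a·p₁ + b·p₂ ≈ (0.695, 0.124, 0.708); φ = arcsin(p_z) ≈ 45.06°, λ = atan2(p_y, p_x) ≈ 10.10°.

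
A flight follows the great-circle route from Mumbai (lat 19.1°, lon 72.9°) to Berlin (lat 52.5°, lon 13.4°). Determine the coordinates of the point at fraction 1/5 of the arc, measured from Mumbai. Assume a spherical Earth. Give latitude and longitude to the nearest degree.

Write both endpoints as unit vectors p₁, p₂ with components (cos φ cos λ, cos φ sin λ, sin φ).
The central angle between the endpoints is δ = arccos(p₁·p₂) ≈ 0.987 rad (56.5°).
Interpolate at f = 1/5 with slerp weights a = sin((1−f)δ)/sin δ ≈ 0.851, b = sin(fδ)/sin δ ≈ 0.235.
p = a·p₁ + b·p₂ ≈ (0.376, 0.802, 0.465); φ = arcsin(p_z) ≈ 27.70°, λ = atan2(p_y, p_x) ≈ 64.90°.

≈ lat 28°, lon 65°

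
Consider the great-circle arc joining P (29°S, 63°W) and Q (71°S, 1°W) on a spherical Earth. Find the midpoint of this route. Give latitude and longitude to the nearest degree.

≈ (53°S, 47°W)

Write both endpoints as unit vectors p₁, p₂ with components (cos φ cos λ, cos φ sin λ, sin φ).
The central angle between the endpoints is δ = arccos(p₁·p₂) ≈ 0.937 rad (53.7°).
Interpolate at f = 1/2 with slerp weights a = sin((1−f)δ)/sin δ ≈ 0.560, b = sin(fδ)/sin δ ≈ 0.560.
p = a·p₁ + b·p₂ ≈ (0.405, -0.440, -0.802); φ = arcsin(p_z) ≈ -53.28°, λ = atan2(p_y, p_x) ≈ -47.37°.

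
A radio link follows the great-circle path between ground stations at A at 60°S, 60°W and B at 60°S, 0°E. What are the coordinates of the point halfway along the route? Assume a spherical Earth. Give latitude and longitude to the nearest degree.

Convert each endpoint to a unit vector on the sphere (x = cos φ cos λ, y = cos φ sin λ, z = sin φ).
The central angle between the endpoints is δ = arccos(p₁·p₂) ≈ 0.505 rad (29.0°).
Interpolate at f = 1/2 with slerp weights a = sin((1−f)δ)/sin δ ≈ 0.516, b = sin(fδ)/sin δ ≈ 0.516.
p = a·p₁ + b·p₂ ≈ (0.387, -0.224, -0.894); φ = arcsin(p_z) ≈ -63.43°, λ = atan2(p_y, p_x) ≈ -30.00°.

≈ 63°S, 30°W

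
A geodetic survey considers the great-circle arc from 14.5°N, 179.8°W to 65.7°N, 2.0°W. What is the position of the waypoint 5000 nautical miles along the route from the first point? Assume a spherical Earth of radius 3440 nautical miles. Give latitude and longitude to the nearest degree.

The haversine formula gives a central angle δ ≈ 1.742 rad (99.8°) between the endpoints. The total great-circle distance is δ·R ≈ 1.742 × 3440 ≈ 5991 nmi, so the target fraction is f = 5000/5991 ≈ 0.835.
Interpolate at f ≈ 0.835 with slerp weights a = sin((1−f)δ)/sin δ ≈ 0.288, b = sin(fδ)/sin δ ≈ 1.008.
p = a·p₁ + b·p₂ ≈ (0.135, -0.015, 0.991); φ = arcsin(p_z) ≈ 82.17°, λ = atan2(p_y, p_x) ≈ -6.51°.

≈ 82°N, 7°W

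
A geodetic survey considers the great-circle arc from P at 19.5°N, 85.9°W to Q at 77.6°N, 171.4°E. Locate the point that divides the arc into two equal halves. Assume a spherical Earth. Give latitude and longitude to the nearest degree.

From cos δ = sin φ₁ sin φ₂ + cos φ₁ cos φ₂ cos Δλ, the central angle is δ ≈ 1.285 rad (73.6°).
Interpolate at f = 1/2 with slerp weights a = sin((1−f)δ)/sin δ ≈ 0.625, b = sin(fδ)/sin δ ≈ 0.625.
p = a·p₁ + b·p₂ ≈ (-0.091, -0.567, 0.819); φ = arcsin(p_z) ≈ 54.94°, λ = atan2(p_y, p_x) ≈ -99.07°.

≈ 55°N, 99°W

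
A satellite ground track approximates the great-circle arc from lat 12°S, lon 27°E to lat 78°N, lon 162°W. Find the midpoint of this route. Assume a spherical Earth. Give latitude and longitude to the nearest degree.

≈ lat 45°N, lon 29°E

Convert each endpoint to a unit vector on the sphere (x = cos φ cos λ, y = cos φ sin λ, z = sin φ).
The central angle between the endpoints is δ = arccos(p₁·p₂) ≈ 1.987 rad (113.8°).
Interpolate at f = 1/2 with slerp weights a = sin((1−f)δ)/sin δ ≈ 0.916, b = sin(fδ)/sin δ ≈ 0.916.
p = a·p₁ + b·p₂ ≈ (0.617, 0.348, 0.706); φ = arcsin(p_z) ≈ 44.88°, λ = atan2(p_y, p_x) ≈ 29.41°.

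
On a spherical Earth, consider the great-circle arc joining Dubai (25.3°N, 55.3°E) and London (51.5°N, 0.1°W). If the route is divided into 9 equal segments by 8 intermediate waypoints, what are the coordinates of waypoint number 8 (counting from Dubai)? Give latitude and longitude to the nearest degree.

≈ (50°N, 8°E)

The haversine formula gives a central angle δ ≈ 0.858 rad (49.2°) between the endpoints.
Interpolate at f = 8/9 with slerp weights a = sin((1−f)δ)/sin δ ≈ 0.126, b = sin(fδ)/sin δ ≈ 0.913.
p = a·p₁ + b·p₂ ≈ (0.633, 0.093, 0.768); φ = arcsin(p_z) ≈ 50.21°, λ = atan2(p_y, p_x) ≈ 8.31°.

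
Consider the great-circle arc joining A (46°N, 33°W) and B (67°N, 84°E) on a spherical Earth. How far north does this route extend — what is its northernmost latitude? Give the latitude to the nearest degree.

The great circle lies in the plane with unit normal n̂ = (p₁ × p₂)/|p₁ × p₂|.
Here n̂_z ≈ +0.287; the vertex latitude is φ_max = arccos|n̂_z| ≈ 73.3°.
Check via Clairaut: cos φ_max = |cos φ₁| · sin C = cos(46.0°)·sin(24.4°) ≈ 0.287, again giving ≈ 73.3°.

≈ 73°N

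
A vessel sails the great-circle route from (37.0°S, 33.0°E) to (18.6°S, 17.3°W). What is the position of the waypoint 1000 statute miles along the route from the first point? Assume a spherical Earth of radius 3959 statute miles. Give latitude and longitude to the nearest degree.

The haversine formula gives a central angle δ ≈ 0.829 rad (47.5°) between the endpoints. The total great-circle distance is δ·R ≈ 0.829 × 3959 ≈ 3283 mi, so the target fraction is f = 1000/3283 ≈ 0.305.
Interpolate at f ≈ 0.305 with slerp weights a = sin((1−f)δ)/sin δ ≈ 0.739, b = sin(fδ)/sin δ ≈ 0.339.
p = a·p₁ + b·p₂ ≈ (0.802, 0.226, -0.553); φ = arcsin(p_z) ≈ -33.58°, λ = atan2(p_y, p_x) ≈ 15.74°.

≈ (34°S, 16°E)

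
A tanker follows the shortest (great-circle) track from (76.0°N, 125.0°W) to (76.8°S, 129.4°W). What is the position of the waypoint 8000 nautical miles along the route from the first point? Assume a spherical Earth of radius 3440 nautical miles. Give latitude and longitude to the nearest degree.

Write both endpoints as unit vectors p₁, p₂ with components (cos φ cos λ, cos φ sin λ, sin φ).
The central angle between the endpoints is δ = arccos(p₁·p₂) ≈ 2.667 rad (152.8°). The total great-circle distance is δ·R ≈ 2.667 × 3440 ≈ 9175 nmi, so the target fraction is f = 8000/9175 ≈ 0.872.
Interpolate at f ≈ 0.872 with slerp weights a = sin((1−f)δ)/sin δ ≈ 0.733, b = sin(fδ)/sin δ ≈ 1.595.
p = a·p₁ + b·p₂ ≈ (-0.333, -0.427, -0.841); φ = arcsin(p_z) ≈ -57.23°, λ = atan2(p_y, p_x) ≈ -127.96°.

≈ (57°S, 128°W)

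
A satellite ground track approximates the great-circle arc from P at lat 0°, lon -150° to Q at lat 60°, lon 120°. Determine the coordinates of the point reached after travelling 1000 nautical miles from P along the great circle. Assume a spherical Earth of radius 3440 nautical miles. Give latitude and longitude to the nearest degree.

From cos δ = sin φ₁ sin φ₂ + cos φ₁ cos φ₂ cos Δλ, the central angle is δ ≈ 1.571 rad (90.0°). The total great-circle distance is δ·R ≈ 1.571 × 3440 ≈ 5404 nmi, so the target fraction is f = 1000/5404 ≈ 0.185.
Interpolate at f ≈ 0.185 with slerp weights a = sin((1−f)δ)/sin δ ≈ 0.958, b = sin(fδ)/sin δ ≈ 0.287.
p = a·p₁ + b·p₂ ≈ (-0.901, -0.355, 0.248); φ = arcsin(p_z) ≈ 14.37°, λ = atan2(p_y, p_x) ≈ -158.51°.

≈ lat 14°, lon -159°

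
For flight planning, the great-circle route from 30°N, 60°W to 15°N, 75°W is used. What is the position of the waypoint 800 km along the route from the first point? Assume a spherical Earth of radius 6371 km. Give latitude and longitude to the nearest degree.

Write both endpoints as unit vectors p₁, p₂ with components (cos φ cos λ, cos φ sin λ, sin φ).
The central angle between the endpoints is δ = arccos(p₁·p₂) ≈ 0.356 rad (20.4°). The total great-circle distance is δ·R ≈ 0.356 × 6371 ≈ 2266 km, so the target fraction is f = 800/2266 ≈ 0.353.
Interpolate at f ≈ 0.353 with slerp weights a = sin((1−f)δ)/sin δ ≈ 0.655, b = sin(fδ)/sin δ ≈ 0.360.
p = a·p₁ + b·p₂ ≈ (0.374, -0.827, 0.421); φ = arcsin(p_z) ≈ 24.87°, λ = atan2(p_y, p_x) ≈ -65.69°.

≈ 25°N, 66°W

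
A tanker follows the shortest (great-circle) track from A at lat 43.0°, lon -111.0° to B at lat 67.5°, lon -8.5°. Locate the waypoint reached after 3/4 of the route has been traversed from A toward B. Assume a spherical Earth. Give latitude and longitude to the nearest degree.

From cos δ = sin φ₁ sin φ₂ + cos φ₁ cos φ₂ cos Δλ, the central angle is δ ≈ 0.965 rad (55.3°).
Interpolate at f = 3/4 with slerp weights a = sin((1−f)δ)/sin δ ≈ 0.291, b = sin(fδ)/sin δ ≈ 0.806.
p = a·p₁ + b·p₂ ≈ (0.229, -0.244, 0.942); φ = arcsin(p_z) ≈ 70.46°, λ = atan2(p_y, p_x) ≈ -46.85°.

≈ lat 70°, lon -47°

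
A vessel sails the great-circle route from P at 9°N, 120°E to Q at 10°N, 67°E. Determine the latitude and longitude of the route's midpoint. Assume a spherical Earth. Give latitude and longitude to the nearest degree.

≈ 11°N, 94°E

Write both endpoints as unit vectors p₁, p₂ with components (cos φ cos λ, cos φ sin λ, sin φ).
The central angle between the endpoints is δ = arccos(p₁·p₂) ≈ 0.912 rad (52.2°).
Interpolate at f = 1/2 with slerp weights a = sin((1−f)δ)/sin δ ≈ 0.557, b = sin(fδ)/sin δ ≈ 0.557.
p = a·p₁ + b·p₂ ≈ (-0.061, 0.981, 0.184); φ = arcsin(p_z) ≈ 10.59°, λ = atan2(p_y, p_x) ≈ 93.54°.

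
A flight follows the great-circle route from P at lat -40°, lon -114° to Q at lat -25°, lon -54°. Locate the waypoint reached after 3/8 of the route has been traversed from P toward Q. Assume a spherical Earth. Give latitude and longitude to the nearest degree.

≈ lat -38°, lon -89°

From cos δ = sin φ₁ sin φ₂ + cos φ₁ cos φ₂ cos Δλ, the central angle is δ ≈ 0.904 rad (51.8°).
Interpolate at f = 3/8 with slerp weights a = sin((1−f)δ)/sin δ ≈ 0.681, b = sin(fδ)/sin δ ≈ 0.423.
p = a·p₁ + b·p₂ ≈ (0.013, -0.787, -0.617); φ = arcsin(p_z) ≈ -38.08°, λ = atan2(p_y, p_x) ≈ -89.04°.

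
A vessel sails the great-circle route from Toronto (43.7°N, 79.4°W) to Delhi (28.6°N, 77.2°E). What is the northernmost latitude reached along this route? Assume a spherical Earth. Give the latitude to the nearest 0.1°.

The great circle lies in the plane with unit normal n̂ = (p₁ × p₂)/|p₁ × p₂|.
Here n̂_z ≈ +0.260; the vertex latitude is φ_max = arccos|n̂_z| ≈ 74.9°.
Check via Clairaut: cos φ_max = |cos φ₁| · sin C = cos(43.7°)·sin(21.1°) ≈ 0.260, again giving ≈ 74.9°.

≈ 74.9°N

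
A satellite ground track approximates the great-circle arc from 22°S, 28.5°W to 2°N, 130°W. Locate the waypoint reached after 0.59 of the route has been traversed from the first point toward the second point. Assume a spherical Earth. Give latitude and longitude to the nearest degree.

Convert each endpoint to a unit vector on the sphere (x = cos φ cos λ, y = cos φ sin λ, z = sin φ).
The central angle between the endpoints is δ = arccos(p₁·p₂) ≈ 1.770 rad (101.4°).
Interpolate at f = 0.59 with slerp weights a = sin((1−f)δ)/sin δ ≈ 0.677, b = sin(fδ)/sin δ ≈ 0.882.
p = a·p₁ + b·p₂ ≈ (-0.015, -0.975, -0.223); φ = arcsin(p_z) ≈ -12.88°, λ = atan2(p_y, p_x) ≈ -90.88°.

≈ 13°S, 91°W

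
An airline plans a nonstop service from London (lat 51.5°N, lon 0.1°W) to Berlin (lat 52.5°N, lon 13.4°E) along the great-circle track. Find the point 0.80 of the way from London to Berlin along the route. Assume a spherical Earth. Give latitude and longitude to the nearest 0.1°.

Write both endpoints as unit vectors p₁, p₂ with components (cos φ cos λ, cos φ sin λ, sin φ).
The central angle between the endpoints is δ = arccos(p₁·p₂) ≈ 0.146 rad (8.4°).
Interpolate at f = 0.80 with slerp weights a = sin((1−f)δ)/sin δ ≈ 0.201, b = sin(fδ)/sin δ ≈ 0.801.
p = a·p₁ + b·p₂ ≈ (0.599, 0.113, 0.793); φ = arcsin(p_z) ≈ 52.42°, λ = atan2(p_y, p_x) ≈ 10.66°.

≈ lat 52.4°N, lon 10.7°E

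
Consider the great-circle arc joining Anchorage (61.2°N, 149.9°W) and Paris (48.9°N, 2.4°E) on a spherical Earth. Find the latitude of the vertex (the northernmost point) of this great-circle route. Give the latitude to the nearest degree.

≈ 81°N

The great circle lies in the plane with unit normal n̂ = (p₁ × p₂)/|p₁ × p₂|.
Here n̂_z ≈ +0.159; the vertex latitude is φ_max = arccos|n̂_z| ≈ 80.8°.
Check via Clairaut: cos φ_max = |cos φ₁| · sin C = cos(61.2°)·sin(19.3°) ≈ 0.159, again giving ≈ 80.8°.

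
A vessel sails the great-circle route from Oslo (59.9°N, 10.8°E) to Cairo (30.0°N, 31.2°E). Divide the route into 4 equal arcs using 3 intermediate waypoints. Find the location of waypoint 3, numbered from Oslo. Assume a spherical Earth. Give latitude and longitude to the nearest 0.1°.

≈ 37.7°N, 27.9°E

From cos δ = sin φ₁ sin φ₂ + cos φ₁ cos φ₂ cos Δλ, the central angle is δ ≈ 0.574 rad (32.9°).
Interpolate at f = 3/4 with slerp weights a = sin((1−f)δ)/sin δ ≈ 0.263, b = sin(fδ)/sin δ ≈ 0.769.
p = a·p₁ + b·p₂ ≈ (0.699, 0.370, 0.612); φ = arcsin(p_z) ≈ 37.74°, λ = atan2(p_y, p_x) ≈ 27.86°.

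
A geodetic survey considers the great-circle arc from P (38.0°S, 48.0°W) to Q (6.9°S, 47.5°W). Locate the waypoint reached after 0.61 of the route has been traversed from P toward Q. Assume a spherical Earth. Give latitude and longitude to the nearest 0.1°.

≈ (19.0°S, 47.7°W)

Write both endpoints as unit vectors p₁, p₂ with components (cos φ cos λ, cos φ sin λ, sin φ).
The central angle between the endpoints is δ = arccos(p₁·p₂) ≈ 0.543 rad (31.1°).
Interpolate at f = 0.61 with slerp weights a = sin((1−f)δ)/sin δ ≈ 0.407, b = sin(fδ)/sin δ ≈ 0.629.
p = a·p₁ + b·p₂ ≈ (0.637, -0.699, -0.326); φ = arcsin(p_z) ≈ -19.03°, λ = atan2(p_y, p_x) ≈ -47.67°.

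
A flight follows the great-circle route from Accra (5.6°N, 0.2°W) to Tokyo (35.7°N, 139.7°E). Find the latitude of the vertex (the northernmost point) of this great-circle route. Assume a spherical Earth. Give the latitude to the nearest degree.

The great circle lies in the plane with unit normal n̂ = (p₁ × p₂)/|p₁ × p₂|.
Here n̂_z ≈ +0.629; the vertex latitude is φ_max = arccos|n̂_z| ≈ 51.0°.

≈ 51°N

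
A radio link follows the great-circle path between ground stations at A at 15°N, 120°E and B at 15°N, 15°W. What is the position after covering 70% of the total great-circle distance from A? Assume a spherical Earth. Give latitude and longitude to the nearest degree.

Convert each endpoint to a unit vector on the sphere (x = cos φ cos λ, y = cos φ sin λ, z = sin φ).
The central angle between the endpoints is δ = arccos(p₁·p₂) ≈ 2.205 rad (126.4°).
Interpolate at f = 0.70 with slerp weights a = sin((1−f)δ)/sin δ ≈ 0.763, b = sin(fδ)/sin δ ≈ 1.241.
p = a·p₁ + b·p₂ ≈ (0.790, 0.328, 0.519); φ = arcsin(p_z) ≈ 31.24°, λ = atan2(p_y, p_x) ≈ 22.55°.

≈ 31°N, 23°E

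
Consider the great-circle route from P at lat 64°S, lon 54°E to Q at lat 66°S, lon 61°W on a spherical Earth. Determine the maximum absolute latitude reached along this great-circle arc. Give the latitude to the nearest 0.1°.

≈ 76.0°S

The great circle lies in the plane with unit normal n̂ = (p₁ × p₂)/|p₁ × p₂|.
Here n̂_z ≈ -0.243; the vertex latitude is φ_max = arccos|n̂_z| ≈ 76.0°.
Check via Clairaut: cos φ_max = |cos φ₁| · sin C = cos(64.0°)·sin(146.4°) ≈ 0.243, again giving ≈ 76.0°.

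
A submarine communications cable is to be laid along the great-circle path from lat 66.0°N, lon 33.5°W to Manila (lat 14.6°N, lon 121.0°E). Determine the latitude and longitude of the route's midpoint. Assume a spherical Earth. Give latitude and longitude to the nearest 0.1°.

≈ lat 61.8°N, lon 104.7°E

Convert each endpoint to a unit vector on the sphere (x = cos φ cos λ, y = cos φ sin λ, z = sin φ).
The central angle between the endpoints is δ = arccos(p₁·p₂) ≈ 1.696 rad (97.2°).
Interpolate at f = 1/2 with slerp weights a = sin((1−f)δ)/sin δ ≈ 0.756, b = sin(fδ)/sin δ ≈ 0.756.
p = a·p₁ + b·p₂ ≈ (-0.120, 0.457, 0.881); φ = arcsin(p_z) ≈ 61.78°, λ = atan2(p_y, p_x) ≈ 104.75°.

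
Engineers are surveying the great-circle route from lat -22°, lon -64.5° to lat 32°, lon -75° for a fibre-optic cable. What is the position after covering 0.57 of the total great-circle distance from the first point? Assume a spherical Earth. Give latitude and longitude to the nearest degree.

Write both endpoints as unit vectors p₁, p₂ with components (cos φ cos λ, cos φ sin λ, sin φ).
The central angle between the endpoints is δ = arccos(p₁·p₂) ≈ 0.959 rad (54.9°).
Interpolate at f = 0.57 with slerp weights a = sin((1−f)δ)/sin δ ≈ 0.490, b = sin(fδ)/sin δ ≈ 0.635.
p = a·p₁ + b·p₂ ≈ (0.335, -0.930, 0.153); φ = arcsin(p_z) ≈ 8.81°, λ = atan2(p_y, p_x) ≈ -70.20°.

≈ lat 9°, lon -70°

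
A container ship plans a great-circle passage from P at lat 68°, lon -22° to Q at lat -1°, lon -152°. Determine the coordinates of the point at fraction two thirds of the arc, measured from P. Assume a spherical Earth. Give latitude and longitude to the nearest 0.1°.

Convert each endpoint to a unit vector on the sphere (x = cos φ cos λ, y = cos φ sin λ, z = sin φ).
The central angle between the endpoints is δ = arccos(p₁·p₂) ≈ 1.831 rad (104.9°).
Interpolate at f = 2/3 with slerp weights a = sin((1−f)δ)/sin δ ≈ 0.593, b = sin(fδ)/sin δ ≈ 0.972.
p = a·p₁ + b·p₂ ≈ (-0.652, -0.539, 0.533); φ = arcsin(p_z) ≈ 32.20°, λ = atan2(p_y, p_x) ≈ -140.40°.

≈ lat 32.2°, lon -140.4°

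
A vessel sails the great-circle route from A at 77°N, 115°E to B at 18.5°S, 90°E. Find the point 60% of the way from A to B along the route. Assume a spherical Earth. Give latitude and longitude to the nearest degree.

Convert each endpoint to a unit vector on the sphere (x = cos φ cos λ, y = cos φ sin λ, z = sin φ).
The central angle between the endpoints is δ = arccos(p₁·p₂) ≈ 1.687 rad (96.7°).
Interpolate at f = 0.60 with slerp weights a = sin((1−f)δ)/sin δ ≈ 0.629, b = sin(fδ)/sin δ ≈ 0.854.
p = a·p₁ + b·p₂ ≈ (-0.060, 0.938, 0.342); φ = arcsin(p_z) ≈ 19.99°, λ = atan2(p_y, p_x) ≈ 93.65°.

≈ 20°N, 94°E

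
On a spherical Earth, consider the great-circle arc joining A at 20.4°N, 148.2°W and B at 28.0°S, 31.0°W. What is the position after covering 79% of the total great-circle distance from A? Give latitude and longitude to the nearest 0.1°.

≈ 22.0°S, 58.7°W

Write both endpoints as unit vectors p₁, p₂ with components (cos φ cos λ, cos φ sin λ, sin φ).
The central angle between the endpoints is δ = arccos(p₁·p₂) ≈ 2.144 rad (122.8°).
Interpolate at f = 0.79 with slerp weights a = sin((1−f)δ)/sin δ ≈ 0.518, b = sin(fδ)/sin δ ≈ 1.181.
p = a·p₁ + b·p₂ ≈ (0.481, -0.793, -0.374); φ = arcsin(p_z) ≈ -21.96°, λ = atan2(p_y, p_x) ≈ -58.73°.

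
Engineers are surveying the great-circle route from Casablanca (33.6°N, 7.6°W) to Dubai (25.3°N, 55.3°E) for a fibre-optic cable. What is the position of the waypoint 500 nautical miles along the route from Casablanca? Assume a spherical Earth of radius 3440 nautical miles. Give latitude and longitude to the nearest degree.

≈ (35°N, 2°E)

The haversine formula gives a central angle δ ≈ 0.953 rad (54.6°) between the endpoints. The total great-circle distance is δ·R ≈ 0.953 × 3440 ≈ 3277 nmi, so the target fraction is f = 500/3277 ≈ 0.153.
Interpolate at f ≈ 0.153 with slerp weights a = sin((1−f)δ)/sin δ ≈ 0.886, b = sin(fδ)/sin δ ≈ 0.178.
p = a·p₁ + b·p₂ ≈ (0.823, 0.034, 0.567); φ = arcsin(p_z) ≈ 34.51°, λ = atan2(p_y, p_x) ≈ 2.40°.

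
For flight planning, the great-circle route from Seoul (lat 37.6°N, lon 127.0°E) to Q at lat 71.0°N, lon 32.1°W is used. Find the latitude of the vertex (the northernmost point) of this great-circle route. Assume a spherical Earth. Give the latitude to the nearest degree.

The great circle lies in the plane with unit normal n̂ = (p₁ × p₂)/|p₁ × p₂|.
Here n̂_z ≈ -0.098; the vertex latitude is φ_max = arccos|n̂_z| ≈ 84.4°.
Check via Clairaut: cos φ_max = |cos φ₁| · sin C = cos(37.6°)·sin(7.1°) ≈ 0.098, again giving ≈ 84.4°.

≈ 84°N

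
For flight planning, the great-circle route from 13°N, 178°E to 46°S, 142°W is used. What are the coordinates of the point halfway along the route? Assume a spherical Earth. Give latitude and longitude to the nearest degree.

Write both endpoints as unit vectors p₁, p₂ with components (cos φ cos λ, cos φ sin λ, sin φ).
The central angle between the endpoints is δ = arccos(p₁·p₂) ≈ 1.206 rad (69.1°).
Interpolate at f = 1/2 with slerp weights a = sin((1−f)δ)/sin δ ≈ 0.607, b = sin(fδ)/sin δ ≈ 0.607.
p = a·p₁ + b·p₂ ≈ (-0.923, -0.239, -0.300); φ = arcsin(p_z) ≈ -17.47°, λ = atan2(p_y, p_x) ≈ -165.49°.

≈ 17°S, 165°W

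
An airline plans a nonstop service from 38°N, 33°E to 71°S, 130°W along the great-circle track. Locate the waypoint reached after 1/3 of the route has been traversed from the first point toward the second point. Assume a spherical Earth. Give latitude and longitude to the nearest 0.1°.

≈ 10.1°S, 25.6°E

The haversine formula gives a central angle δ ≈ 2.545 rad (145.8°) between the endpoints.
Interpolate at f = 1/3 with slerp weights a = sin((1−f)δ)/sin δ ≈ 1.767, b = sin(fδ)/sin δ ≈ 1.336.
p = a·p₁ + b·p₂ ≈ (0.888, 0.425, -0.176); φ = arcsin(p_z) ≈ -10.11°, λ = atan2(p_y, p_x) ≈ 25.58°.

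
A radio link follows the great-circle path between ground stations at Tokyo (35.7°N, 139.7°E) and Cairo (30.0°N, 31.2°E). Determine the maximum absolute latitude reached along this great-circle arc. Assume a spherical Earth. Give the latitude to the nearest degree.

≈ 48°N

The great circle lies in the plane with unit normal n̂ = (p₁ × p₂)/|p₁ × p₂|.
Here n̂_z ≈ -0.669; the vertex latitude is φ_max = arccos|n̂_z| ≈ 48.0°.
Check via Clairaut: cos φ_max = |cos φ₁| · sin C = cos(35.7°)·sin(55.4°) ≈ 0.669, again giving ≈ 48.0°.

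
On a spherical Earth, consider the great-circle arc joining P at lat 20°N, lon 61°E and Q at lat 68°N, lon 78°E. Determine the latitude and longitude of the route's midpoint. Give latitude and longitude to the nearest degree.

≈ lat 44°N, lon 66°E

From cos δ = sin φ₁ sin φ₂ + cos φ₁ cos φ₂ cos Δλ, the central angle is δ ≈ 0.858 rad (49.2°).
Interpolate at f = 1/2 with slerp weights a = sin((1−f)δ)/sin δ ≈ 0.550, b = sin(fδ)/sin δ ≈ 0.550.
p = a·p₁ + b·p₂ ≈ (0.293, 0.653, 0.698); φ = arcsin(p_z) ≈ 44.26°, λ = atan2(p_y, p_x) ≈ 65.82°.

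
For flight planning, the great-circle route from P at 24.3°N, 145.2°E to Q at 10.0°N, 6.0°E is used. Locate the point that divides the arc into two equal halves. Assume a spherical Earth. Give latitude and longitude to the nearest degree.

Write both endpoints as unit vectors p₁, p₂ with components (cos φ cos λ, cos φ sin λ, sin φ).
The central angle between the endpoints is δ = arccos(p₁·p₂) ≈ 2.224 rad (127.4°).
Interpolate at f = 1/2 with slerp weights a = sin((1−f)δ)/sin δ ≈ 1.129, b = sin(fδ)/sin δ ≈ 1.129.
p = a·p₁ + b·p₂ ≈ (0.261, 0.704, 0.661); φ = arcsin(p_z) ≈ 41.37°, λ = atan2(p_y, p_x) ≈ 69.66°.

≈ 41°N, 70°E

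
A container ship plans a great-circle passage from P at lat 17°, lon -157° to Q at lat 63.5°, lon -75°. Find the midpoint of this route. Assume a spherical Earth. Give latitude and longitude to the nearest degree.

≈ lat 47°, lon -134°

The haversine formula gives a central angle δ ≈ 1.244 rad (71.3°) between the endpoints.
Interpolate at f = 1/2 with slerp weights a = sin((1−f)δ)/sin δ ≈ 0.615, b = sin(fδ)/sin δ ≈ 0.615.
p = a·p₁ + b·p₂ ≈ (-0.471, -0.495, 0.730); φ = arcsin(p_z) ≈ 46.92°, λ = atan2(p_y, p_x) ≈ -133.55°.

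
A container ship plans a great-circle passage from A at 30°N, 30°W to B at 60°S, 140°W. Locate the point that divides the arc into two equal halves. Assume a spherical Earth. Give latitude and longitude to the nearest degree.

≈ 24°S, 64°W

Convert each endpoint to a unit vector on the sphere (x = cos φ cos λ, y = cos φ sin λ, z = sin φ).
The central angle between the endpoints is δ = arccos(p₁·p₂) ≈ 2.191 rad (125.5°).
Interpolate at f = 1/2 with slerp weights a = sin((1−f)δ)/sin δ ≈ 1.093, b = sin(fδ)/sin δ ≈ 1.093.
p = a·p₁ + b·p₂ ≈ (0.401, -0.824, -0.400); φ = arcsin(p_z) ≈ -23.57°, λ = atan2(p_y, p_x) ≈ -64.06°.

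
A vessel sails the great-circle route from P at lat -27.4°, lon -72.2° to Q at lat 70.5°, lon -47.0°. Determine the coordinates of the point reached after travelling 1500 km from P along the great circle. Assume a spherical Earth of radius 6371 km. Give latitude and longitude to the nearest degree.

Write both endpoints as unit vectors p₁, p₂ with components (cos φ cos λ, cos φ sin λ, sin φ).
The central angle between the endpoints is δ = arccos(p₁·p₂) ≈ 1.737 rad (99.5°). The total great-circle distance is δ·R ≈ 1.737 × 6371 ≈ 11068 km, so the target fraction is f = 1500/11068 ≈ 0.136.
Interpolate at f ≈ 0.136 with slerp weights a = sin((1−f)δ)/sin δ ≈ 1.012, b = sin(fδ)/sin δ ≈ 0.237.
p = a·p₁ + b·p₂ ≈ (0.328, -0.913, -0.243); φ = arcsin(p_z) ≈ -14.04°, λ = atan2(p_y, p_x) ≈ -70.21°.

≈ lat -14°, lon -70°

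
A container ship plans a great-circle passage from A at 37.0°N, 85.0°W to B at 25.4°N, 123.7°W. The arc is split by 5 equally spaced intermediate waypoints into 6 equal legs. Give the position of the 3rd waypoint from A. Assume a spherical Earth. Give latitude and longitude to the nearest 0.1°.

Convert each endpoint to a unit vector on the sphere (x = cos φ cos λ, y = cos φ sin λ, z = sin φ).
The central angle between the endpoints is δ = arccos(p₁·p₂) ≈ 0.607 rad (34.8°).
Interpolate at f = 3/6 with slerp weights a = sin((1−f)δ)/sin δ ≈ 0.524, b = sin(fδ)/sin δ ≈ 0.524.
p = a·p₁ + b·p₂ ≈ (-0.226, -0.811, 0.540); φ = arcsin(p_z) ≈ 32.69°, λ = atan2(p_y, p_x) ≈ -105.59°.

≈ 32.7°N, 105.6°W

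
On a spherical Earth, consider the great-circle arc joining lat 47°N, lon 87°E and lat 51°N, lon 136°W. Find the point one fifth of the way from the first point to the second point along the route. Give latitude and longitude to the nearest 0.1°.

≈ lat 59.9°N, lon 100.3°E

From cos δ = sin φ₁ sin φ₂ + cos φ₁ cos φ₂ cos Δλ, the central angle is δ ≈ 1.313 rad (75.3°).
Interpolate at f = 1/5 with slerp weights a = sin((1−f)δ)/sin δ ≈ 0.897, b = sin(fδ)/sin δ ≈ 0.269.
p = a·p₁ + b·p₂ ≈ (-0.090, 0.494, 0.865); φ = arcsin(p_z) ≈ 59.88°, λ = atan2(p_y, p_x) ≈ 100.28°.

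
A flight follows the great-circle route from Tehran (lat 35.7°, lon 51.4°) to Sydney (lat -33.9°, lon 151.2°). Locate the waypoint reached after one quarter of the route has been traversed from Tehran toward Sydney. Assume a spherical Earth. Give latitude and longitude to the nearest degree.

The haversine formula gives a central angle δ ≈ 2.027 rad (116.1°) between the endpoints.
Interpolate at f = 1/4 with slerp weights a = sin((1−f)δ)/sin δ ≈ 1.112, b = sin(fδ)/sin δ ≈ 0.540.
p = a·p₁ + b·p₂ ≈ (0.170, 0.922, 0.348); φ = arcsin(p_z) ≈ 20.34°, λ = atan2(p_y, p_x) ≈ 79.53°.

≈ lat 20°, lon 80°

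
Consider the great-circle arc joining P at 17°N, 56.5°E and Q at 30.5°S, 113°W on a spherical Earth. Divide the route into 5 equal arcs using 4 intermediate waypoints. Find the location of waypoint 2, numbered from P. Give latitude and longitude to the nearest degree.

Write both endpoints as unit vectors p₁, p₂ with components (cos φ cos λ, cos φ sin λ, sin φ).
The central angle between the endpoints is δ = arccos(p₁·p₂) ≈ 2.853 rad (163.5°).
Interpolate at f = 2/5 with slerp weights a = sin((1−f)δ)/sin δ ≈ 3.476, b = sin(fδ)/sin δ ≈ 3.191.
p = a·p₁ + b·p₂ ≈ (0.760, 0.241, -0.604); φ = arcsin(p_z) ≈ -37.12°, λ = atan2(p_y, p_x) ≈ 17.56°.

≈ 37°S, 18°E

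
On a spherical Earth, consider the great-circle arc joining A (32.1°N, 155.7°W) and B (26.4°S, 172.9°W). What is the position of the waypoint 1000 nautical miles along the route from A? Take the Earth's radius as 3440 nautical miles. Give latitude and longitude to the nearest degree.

≈ (16°N, 161°W)

Convert each endpoint to a unit vector on the sphere (x = cos φ cos λ, y = cos φ sin λ, z = sin φ).
The central angle between the endpoints is δ = arccos(p₁·p₂) ≈ 1.060 rad (60.8°). The total great-circle distance is δ·R ≈ 1.060 × 3440 ≈ 3648 nmi, so the target fraction is f = 1000/3648 ≈ 0.274.
Interpolate at f ≈ 0.274 with slerp weights a = sin((1−f)δ)/sin δ ≈ 0.798, b = sin(fδ)/sin δ ≈ 0.328.
p = a·p₁ + b·p₂ ≈ (-0.908, -0.314, 0.278); φ = arcsin(p_z) ≈ 16.13°, λ = atan2(p_y, p_x) ≈ -160.90°.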